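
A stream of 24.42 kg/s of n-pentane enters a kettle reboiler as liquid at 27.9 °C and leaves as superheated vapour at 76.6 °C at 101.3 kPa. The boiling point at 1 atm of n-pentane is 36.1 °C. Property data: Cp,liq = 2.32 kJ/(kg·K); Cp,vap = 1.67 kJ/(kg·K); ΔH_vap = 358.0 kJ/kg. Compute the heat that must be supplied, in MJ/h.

liquid 27.9→36.1 °C: 19.024 kJ/kg
vaporisation at 36.1 °C: 358 kJ/kg
vapour 36.1→76.6 °C: 67.635 kJ/kg
Δh = 19.024 + 358 + 67.635 = 444.66 kJ/kg
Q = ṁ·Δh = 24.42 kg/s × 444.66 kJ/kg = 10859 kJ/s
|Q| = 10859 kW = 39091 MJ/h

Q = 39100 MJ/h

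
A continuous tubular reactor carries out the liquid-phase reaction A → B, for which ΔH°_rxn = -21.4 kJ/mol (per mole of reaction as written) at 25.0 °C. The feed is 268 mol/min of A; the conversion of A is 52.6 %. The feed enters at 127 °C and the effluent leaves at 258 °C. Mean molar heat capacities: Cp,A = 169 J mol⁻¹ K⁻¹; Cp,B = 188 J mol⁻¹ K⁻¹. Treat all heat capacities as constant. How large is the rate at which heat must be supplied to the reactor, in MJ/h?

Q_in = 212 MJ/h

Extent of reaction ξ = 0.526 × 268 = 140.97 mol/min
Reaction term: ξ·ΔH°_rxn = 140.97 × -21.4 = -3016.7 kJ/min
Sensible, feed 127→25 °C: -4619.8 kJ/min
Outlet flows (mol/min): A 127.03, B 140.97
Sensible, products 25→258 °C: 11177 kJ/min
Q = ΔH = 3540.6 kJ/min = 59.01 kW
Heat supplied = 212.44 MJ/h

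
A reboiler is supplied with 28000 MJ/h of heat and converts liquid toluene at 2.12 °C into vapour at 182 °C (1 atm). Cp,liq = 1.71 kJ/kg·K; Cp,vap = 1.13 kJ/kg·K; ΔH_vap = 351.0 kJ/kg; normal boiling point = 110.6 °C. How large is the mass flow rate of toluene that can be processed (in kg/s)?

ṁ = 12.6 kg/s

Δh = 1.71×(110.6−2.12) + 351.0 + 1.13×(182−110.6) = 617.18 kJ/kg
Q = 28000 MJ/h = 7777.8 kJ/s = 7777.8 kJ/s
ṁ = Q/Δh = 7777.8 / 617.18 = 12.602 kg/s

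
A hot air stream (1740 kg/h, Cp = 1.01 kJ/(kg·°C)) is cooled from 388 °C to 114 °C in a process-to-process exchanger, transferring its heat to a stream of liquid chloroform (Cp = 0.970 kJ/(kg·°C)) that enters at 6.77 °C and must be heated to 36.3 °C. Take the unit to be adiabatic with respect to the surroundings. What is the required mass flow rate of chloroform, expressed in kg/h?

Heat released by hot stream: Q = 1740 × 1.01 × (388 − 114) = 481530 kJ/h
Energy balance on cold side (adiabatic exchanger): Q = ṁ_c·Cp_c·(T_c,out − T_c,in)
ṁ_c = 481530 / [0.970 × (36.3 − 6.77)] = 16811 kg/h

ṁ_c = 16800 kg/h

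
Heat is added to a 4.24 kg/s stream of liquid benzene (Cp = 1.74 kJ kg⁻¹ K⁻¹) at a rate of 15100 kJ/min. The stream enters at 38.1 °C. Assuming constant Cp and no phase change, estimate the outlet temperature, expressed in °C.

T_out = 72.2 °C

Q = 15100 kJ/min = 251.67 kJ/s
ΔT = Q/(ṁ·Cp) = 251.67/(4.24×1.74) = 34.112 K
T_out = 38.1 + 34.112 = 72.212 °C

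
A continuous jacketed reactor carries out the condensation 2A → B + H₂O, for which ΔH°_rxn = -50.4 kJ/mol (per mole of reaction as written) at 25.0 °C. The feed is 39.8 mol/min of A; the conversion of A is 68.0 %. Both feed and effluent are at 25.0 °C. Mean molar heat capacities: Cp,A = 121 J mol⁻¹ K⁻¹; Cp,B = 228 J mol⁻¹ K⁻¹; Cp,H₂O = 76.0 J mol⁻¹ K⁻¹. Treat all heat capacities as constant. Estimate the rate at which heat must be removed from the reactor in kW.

Q_out = 11.4 kW

Extent of reaction ξ = 0.680 × 39.8 / 2 = 13.532 mol/min
Reaction term: ξ·ΔH°_rxn = 13.532 × -50.4 = -682.01 kJ/min
Q = ΔH = -682.01 kJ/min = -11.367 kW
Heat removed = 11.367 kW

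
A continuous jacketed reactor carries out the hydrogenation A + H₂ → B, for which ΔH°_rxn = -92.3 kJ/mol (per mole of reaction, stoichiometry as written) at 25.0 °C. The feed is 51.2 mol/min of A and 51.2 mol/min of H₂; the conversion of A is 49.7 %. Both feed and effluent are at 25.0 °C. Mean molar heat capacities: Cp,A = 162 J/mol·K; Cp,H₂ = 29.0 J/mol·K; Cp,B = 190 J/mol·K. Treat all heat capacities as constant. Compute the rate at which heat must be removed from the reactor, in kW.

Extent of reaction ξ = 0.497 × 51.2 = 25.446 mol/min
Reaction term: ξ·ΔH°_rxn = 25.446 × -92.3 = -2348.7 kJ/min
Q = ΔH = -2348.7 kJ/min = -39.145 kW
Heat removed = 39.145 kW

Q_out = 39.1 kW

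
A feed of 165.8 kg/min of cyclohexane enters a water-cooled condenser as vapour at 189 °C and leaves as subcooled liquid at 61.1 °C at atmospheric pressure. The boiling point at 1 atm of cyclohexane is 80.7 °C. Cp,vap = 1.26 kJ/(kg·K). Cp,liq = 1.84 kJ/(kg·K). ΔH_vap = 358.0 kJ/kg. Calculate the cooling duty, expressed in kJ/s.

vapour 189→80.7 °C: -136.46 kJ/kg
condensation at 80.7 °C: -358 kJ/kg
liquid 80.7→61.1 °C: -36.064 kJ/kg
Δh = -136.46 + -358 + -36.064 = -530.52 kJ/kg
Q = ṁ·Δh = 165.8 kg/min × -530.52 kJ/kg = -87961 kJ/min
|Q| = 1466 kW

Q_c = 1470 kJ/s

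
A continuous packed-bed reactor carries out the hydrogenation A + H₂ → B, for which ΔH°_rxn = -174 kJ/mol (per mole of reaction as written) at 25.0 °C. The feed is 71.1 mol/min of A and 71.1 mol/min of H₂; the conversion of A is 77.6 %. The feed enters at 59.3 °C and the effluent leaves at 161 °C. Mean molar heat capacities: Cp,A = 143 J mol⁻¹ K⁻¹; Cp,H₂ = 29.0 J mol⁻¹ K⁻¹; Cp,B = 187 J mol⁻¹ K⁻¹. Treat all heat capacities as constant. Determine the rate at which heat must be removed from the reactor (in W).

Q_out = 137000 W

Extent of reaction ξ = 0.776 × 71.1 = 55.174 mol/min
Reaction term: ξ·ΔH°_rxn = 55.174 × -174 = -9600.2 kJ/min
Sensible, feed 59.3→25 °C: -419.46 kJ/min
Outlet flows (mol/min): A 15.926, H₂ 15.926, B 55.174
Sensible, products 25→161 °C: 1775.7 kJ/min
Q = ΔH = -8243.9 kJ/min = -137.4 kW
Heat removed = 137400 W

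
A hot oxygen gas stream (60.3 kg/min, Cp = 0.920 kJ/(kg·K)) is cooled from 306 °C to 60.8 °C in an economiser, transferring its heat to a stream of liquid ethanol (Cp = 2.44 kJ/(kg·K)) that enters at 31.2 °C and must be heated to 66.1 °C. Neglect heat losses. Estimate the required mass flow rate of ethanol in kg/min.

Heat released by hot stream: Q = 60.3 × 0.920 × (306 − 60.8) = 13603 kJ/min
Energy balance on cold side (adiabatic exchanger): Q = ṁ_c·Cp_c·(T_c,out − T_c,in)
ṁ_c = 13603 / [2.44 × (66.1 − 31.2)] = 159.74 kg/min

ṁ_c = 160 kg/min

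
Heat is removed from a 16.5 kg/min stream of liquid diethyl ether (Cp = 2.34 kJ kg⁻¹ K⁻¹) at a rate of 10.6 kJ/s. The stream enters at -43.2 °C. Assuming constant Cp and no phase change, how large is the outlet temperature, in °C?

Q = 10.6 kJ/s = 636 kJ/min
ΔT = Q/(ṁ·Cp) = 636/(16.5×2.34) = 16.472 K
T_out = -43.2 − 16.472 = -59.672 °C

T_out = -59.7 °C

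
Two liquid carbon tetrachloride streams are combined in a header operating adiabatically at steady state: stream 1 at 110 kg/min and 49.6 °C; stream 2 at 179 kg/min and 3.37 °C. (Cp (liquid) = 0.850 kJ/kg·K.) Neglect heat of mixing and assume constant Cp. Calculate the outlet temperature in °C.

Energy balance with Q = 0: Σ ṁᵢCp,ᵢ(T_out − Tᵢ) = 0
Σ ṁᵢCp,ᵢTᵢ = 110×0.850×49.6 + 179×0.850×3.37 = 5150.3
Σ ṁᵢCp,ᵢ = 110×0.850 + 179×0.850 = 245.65
T_out = 5150.3 / 245.65 = 20.966 °C

T_out = 21.0 °C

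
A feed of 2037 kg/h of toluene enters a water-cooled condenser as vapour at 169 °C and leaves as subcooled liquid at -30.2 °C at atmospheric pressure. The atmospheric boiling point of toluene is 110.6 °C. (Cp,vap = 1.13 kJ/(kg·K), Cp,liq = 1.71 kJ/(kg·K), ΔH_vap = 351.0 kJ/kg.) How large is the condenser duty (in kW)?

vapour 169→110.6 °C: -65.992 kJ/kg
condensation at 110.6 °C: -351 kJ/kg
liquid 110.6→-30.2 °C: -240.77 kJ/kg
Δh = -65.992 + -351 + -240.77 = -657.76 kJ/kg
Q = ṁ·Δh = 2037 kg/h × -657.76 kJ/kg = -1.3399e+06 kJ/h
|Q| = 372.18 kW

Q_c = 372 kW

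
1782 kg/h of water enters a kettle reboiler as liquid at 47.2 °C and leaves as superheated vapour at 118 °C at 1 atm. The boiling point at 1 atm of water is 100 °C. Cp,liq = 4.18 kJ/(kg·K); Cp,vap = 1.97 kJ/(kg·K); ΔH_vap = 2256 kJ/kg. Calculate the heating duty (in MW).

liquid 47.2→100 °C: 220.7 kJ/kg
vaporisation at 100 °C: 2256 kJ/kg
vapour 100→118 °C: 35.46 kJ/kg
Δh = 220.7 + 2256 + 35.46 = 2512.2 kJ/kg
Q = ṁ·Δh = 1782 kg/h × 2512.2 kJ/kg = 4.4767e+06 kJ/h
|Q| = 1243.5 kW = 1.2435 MW

Q = 1.24 MW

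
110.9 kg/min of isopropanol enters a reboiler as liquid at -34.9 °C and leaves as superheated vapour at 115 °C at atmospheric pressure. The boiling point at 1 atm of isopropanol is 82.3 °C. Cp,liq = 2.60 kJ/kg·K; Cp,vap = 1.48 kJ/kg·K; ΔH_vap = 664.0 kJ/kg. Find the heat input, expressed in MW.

Q = 1.88 MW

liquid -34.9→82.3 °C: 304.72 kJ/kg
vaporisation at 82.3 °C: 664 kJ/kg
vapour 82.3→115 °C: 48.396 kJ/kg
Δh = 304.72 + 664 + 48.396 = 1017.1 kJ/kg
Q = ṁ·Δh = 110.9 kg/min × 1017.1 kJ/kg = 112800 kJ/min
|Q| = 1880 kW = 1.88 MW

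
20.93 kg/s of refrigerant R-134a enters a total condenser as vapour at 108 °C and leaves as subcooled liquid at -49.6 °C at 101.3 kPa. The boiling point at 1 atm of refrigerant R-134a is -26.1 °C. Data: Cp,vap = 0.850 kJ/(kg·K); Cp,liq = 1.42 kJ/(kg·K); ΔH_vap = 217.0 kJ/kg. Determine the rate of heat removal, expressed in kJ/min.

vapour 108→-26.1 °C: -113.98 kJ/kg
condensation at -26.1 °C: -217 kJ/kg
liquid -26.1→-49.6 °C: -33.37 kJ/kg
Δh = -113.98 + -217 + -33.37 = -364.35 kJ/kg
Q = ṁ·Δh = 20.93 kg/s × -364.35 kJ/kg = -7626 kJ/s
|Q| = 7626 kW = 457560 kJ/min

Q_c = 458000 kJ/min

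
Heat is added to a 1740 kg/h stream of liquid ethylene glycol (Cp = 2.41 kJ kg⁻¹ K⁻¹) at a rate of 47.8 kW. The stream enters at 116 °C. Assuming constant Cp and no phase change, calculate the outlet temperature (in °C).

T_out = 157 °C

Q = 47.8 kW = 172080 kJ/h
ΔT = Q/(ṁ·Cp) = 172080/(1740×2.41) = 41.036 K
T_out = 116 + 41.036 = 157.04 °C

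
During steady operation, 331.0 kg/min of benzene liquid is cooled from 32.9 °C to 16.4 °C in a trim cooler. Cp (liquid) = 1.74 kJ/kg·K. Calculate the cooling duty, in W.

Q_c = 158000 W

Q = ṁ·Cp·ΔT = 331.0 × 1.74 × (16.4 − 32.9) = -9503 kJ/min
Converting: 9503 / 60 s = 158.38 kW
Cooling duty = 158380 W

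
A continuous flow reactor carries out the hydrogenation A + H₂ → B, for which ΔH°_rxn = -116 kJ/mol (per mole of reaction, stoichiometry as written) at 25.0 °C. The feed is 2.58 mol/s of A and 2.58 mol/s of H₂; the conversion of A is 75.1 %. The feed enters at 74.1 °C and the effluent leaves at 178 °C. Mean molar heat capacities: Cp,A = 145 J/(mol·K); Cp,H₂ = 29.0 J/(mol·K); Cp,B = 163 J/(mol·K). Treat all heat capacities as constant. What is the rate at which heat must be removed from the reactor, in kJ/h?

Extent of reaction ξ = 0.751 × 2.58 = 1.9376 mol/s
Reaction term: ξ·ΔH°_rxn = 1.9376 × -116 = -224.76 kJ/s
Sensible, feed 74.1→25 °C: -22.042 kJ/s
Outlet flows (mol/s): A 0.64242, H₂ 0.64242, B 1.9376
Sensible, products 25→178 °C: 65.424 kJ/s
Q = ΔH = -181.38 kJ/s = -181.38 kW
Heat removed = 652960 kJ/h

Q_out = 653000 kJ/h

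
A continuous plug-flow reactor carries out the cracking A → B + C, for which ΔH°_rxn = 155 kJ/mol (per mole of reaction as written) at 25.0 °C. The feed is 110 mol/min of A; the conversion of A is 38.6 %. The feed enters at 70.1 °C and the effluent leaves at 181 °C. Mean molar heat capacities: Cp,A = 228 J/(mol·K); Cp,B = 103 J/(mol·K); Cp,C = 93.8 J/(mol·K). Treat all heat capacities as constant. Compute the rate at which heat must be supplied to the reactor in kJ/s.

Extent of reaction ξ = 0.386 × 110 = 42.46 mol/min
Reaction term: ξ·ΔH°_rxn = 42.46 × 155 = 6581.3 kJ/min
Sensible, feed 70.1→25 °C: -1131.1 kJ/min
Outlet flows (mol/min): A 67.54, B 42.46, C 42.46
Sensible, products 25→181 °C: 3705.8 kJ/min
Q = ΔH = 9156 kJ/min = 152.6 kW
Heat supplied = 152.6 kJ/s

Q_in = 153 kJ/s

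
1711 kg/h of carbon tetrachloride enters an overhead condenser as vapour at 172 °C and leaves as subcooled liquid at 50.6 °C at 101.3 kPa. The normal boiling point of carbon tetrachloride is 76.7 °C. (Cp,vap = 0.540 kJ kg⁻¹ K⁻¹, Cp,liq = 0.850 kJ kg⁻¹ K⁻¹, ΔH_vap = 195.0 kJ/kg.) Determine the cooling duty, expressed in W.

vapour 172→76.7 °C: -51.462 kJ/kg
condensation at 76.7 °C: -195 kJ/kg
liquid 76.7→50.6 °C: -22.185 kJ/kg
Δh = -51.462 + -195 + -22.185 = -268.65 kJ/kg
Q = ṁ·Δh = 1711 kg/h × -268.65 kJ/kg = -459660 kJ/h
|Q| = 127.68 kW = 127680 W

Q_c = 128000 W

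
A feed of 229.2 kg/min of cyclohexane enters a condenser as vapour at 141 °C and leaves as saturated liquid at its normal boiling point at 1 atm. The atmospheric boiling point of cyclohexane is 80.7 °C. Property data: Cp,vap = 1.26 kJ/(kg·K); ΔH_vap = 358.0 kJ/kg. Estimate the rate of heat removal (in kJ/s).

vapour 141→80.7 °C: -75.978 kJ/kg
condensation at 80.7 °C: -358 kJ/kg
Δh = -75.978 + -358 = -433.98 kJ/kg
Q = ṁ·Δh = 229.2 kg/min × -433.98 kJ/kg = -99468 kJ/min
|Q| = 1657.8 kW

Q_c = 1660 kJ/s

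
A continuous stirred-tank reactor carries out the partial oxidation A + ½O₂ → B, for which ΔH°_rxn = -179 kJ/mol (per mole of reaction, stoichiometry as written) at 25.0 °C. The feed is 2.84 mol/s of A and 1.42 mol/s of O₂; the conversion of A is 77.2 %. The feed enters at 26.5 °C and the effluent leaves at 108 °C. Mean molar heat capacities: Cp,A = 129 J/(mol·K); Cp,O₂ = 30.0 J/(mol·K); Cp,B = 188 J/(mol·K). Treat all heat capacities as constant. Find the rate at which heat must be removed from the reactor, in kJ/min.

Q_out = 21100 kJ/min

Extent of reaction ξ = 0.772 × 2.84 = 2.1925 mol/s
Reaction term: ξ·ΔH°_rxn = 2.1925 × -179 = -392.45 kJ/s
Sensible, feed 26.5→25 °C: -0.61344 kJ/s
Outlet flows (mol/s): A 0.64752, O₂ 0.32376, B 2.1925
Sensible, products 25→108 °C: 41.951 kJ/s
Q = ΔH = -351.12 kJ/s = -351.12 kW
Heat removed = 21067 kJ/min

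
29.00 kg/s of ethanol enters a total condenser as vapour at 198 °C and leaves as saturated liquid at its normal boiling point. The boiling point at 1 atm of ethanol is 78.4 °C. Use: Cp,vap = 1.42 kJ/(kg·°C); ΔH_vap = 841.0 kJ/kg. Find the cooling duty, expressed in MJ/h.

Q_c = 106000 MJ/h

vapour 198→78.4 °C: -169.83 kJ/kg
condensation at 78.4 °C: -841 kJ/kg
Δh = -169.83 + -841 = -1010.8 kJ/kg
Q = ṁ·Δh = 29.00 kg/s × -1010.8 kJ/kg = -29314 kJ/s
|Q| = 29314 kW = 105530 MJ/h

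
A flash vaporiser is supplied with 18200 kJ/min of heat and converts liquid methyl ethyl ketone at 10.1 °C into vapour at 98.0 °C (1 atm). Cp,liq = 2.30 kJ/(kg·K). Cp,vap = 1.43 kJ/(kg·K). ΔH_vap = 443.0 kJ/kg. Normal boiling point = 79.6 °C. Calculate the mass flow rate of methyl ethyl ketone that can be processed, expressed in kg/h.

Δh = 2.30×(79.6−10.1) + 443.0 + 1.43×(98.0−79.6) = 629.16 kJ/kg
Q = 18200 kJ/min = 303.33 kJ/s = 1.092e+06 kJ/h
ṁ = Q/Δh = 1.092e+06 / 629.16 = 1735.6 kg/h

ṁ = 1740 kg/h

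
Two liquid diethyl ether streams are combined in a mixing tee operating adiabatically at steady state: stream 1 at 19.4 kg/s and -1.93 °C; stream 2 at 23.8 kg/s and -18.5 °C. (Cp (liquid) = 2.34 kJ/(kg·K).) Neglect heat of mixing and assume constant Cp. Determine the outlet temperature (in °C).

Energy balance with Q = 0: Σ ṁᵢCp,ᵢ(T_out − Tᵢ) = 0
Σ ṁᵢCp,ᵢTᵢ = 19.4×2.34×-1.93 + 23.8×2.34×-18.5 = -1117.9
Σ ṁᵢCp,ᵢ = 19.4×2.34 + 23.8×2.34 = 101.09
T_out = -1117.9 / 101.09 = -11.059 °C

T_out = -11.1 °C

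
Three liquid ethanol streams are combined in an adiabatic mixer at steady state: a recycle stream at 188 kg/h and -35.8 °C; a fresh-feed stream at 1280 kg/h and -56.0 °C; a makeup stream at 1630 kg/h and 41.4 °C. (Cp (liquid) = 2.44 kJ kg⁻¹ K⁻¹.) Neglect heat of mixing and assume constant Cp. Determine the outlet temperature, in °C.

Adiabatic, steady state ⇒ Σ ṁᵢCp,ᵢ(T_out − Tᵢ) = 0
T_out = Σ ṁᵢCp,ᵢTᵢ / Σ ṁᵢCp,ᵢ
      = -26665 / 7559.1 = -3.5276 °C

T_out = -3.53 °C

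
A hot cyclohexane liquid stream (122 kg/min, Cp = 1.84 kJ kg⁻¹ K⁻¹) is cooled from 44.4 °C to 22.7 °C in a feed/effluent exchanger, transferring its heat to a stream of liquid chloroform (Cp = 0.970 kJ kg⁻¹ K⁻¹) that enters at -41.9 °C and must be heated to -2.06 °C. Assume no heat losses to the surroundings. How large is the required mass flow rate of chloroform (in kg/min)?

ṁ_c = 126 kg/min

Heat released by hot stream: Q = 122 × 1.84 × (44.4 − 22.7) = 4871.2 kJ/min
Energy balance on cold side (adiabatic exchanger): Q = ṁ_c·Cp_c·(T_c,out − T_c,in)
ṁ_c = 4871.2 / [0.970 × (-2.06 − -41.9)] = 126.05 kg/min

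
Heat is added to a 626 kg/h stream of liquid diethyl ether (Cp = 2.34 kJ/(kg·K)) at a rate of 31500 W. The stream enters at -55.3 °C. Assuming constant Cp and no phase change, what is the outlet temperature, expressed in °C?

Q = 31500 W = 113400 kJ/h
ΔT = Q/(ṁ·Cp) = 113400/(626×2.34) = 77.415 K
T_out = -55.3 + 77.415 = 22.115 °C

T_out = 22.1 °C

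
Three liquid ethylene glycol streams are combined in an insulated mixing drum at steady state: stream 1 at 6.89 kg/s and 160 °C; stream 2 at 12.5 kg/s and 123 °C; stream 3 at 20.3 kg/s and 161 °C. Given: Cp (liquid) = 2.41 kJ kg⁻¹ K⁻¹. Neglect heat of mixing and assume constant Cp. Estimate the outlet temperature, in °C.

Adiabatic, steady state ⇒ Σ ṁᵢCp,ᵢ(T_out − Tᵢ) = 0
T_out = Σ ṁᵢCp,ᵢTᵢ / Σ ṁᵢCp,ᵢ
      = 14239 / 95.653 = 148.86 °C

T_out = 149 °C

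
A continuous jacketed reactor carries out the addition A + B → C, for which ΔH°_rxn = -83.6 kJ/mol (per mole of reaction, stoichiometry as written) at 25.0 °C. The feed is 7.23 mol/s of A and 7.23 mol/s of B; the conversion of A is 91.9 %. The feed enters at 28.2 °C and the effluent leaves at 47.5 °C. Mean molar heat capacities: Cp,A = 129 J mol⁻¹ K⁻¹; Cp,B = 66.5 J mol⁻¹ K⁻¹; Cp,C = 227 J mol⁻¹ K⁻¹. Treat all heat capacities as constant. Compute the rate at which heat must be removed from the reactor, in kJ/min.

Q_out = 31400 kJ/min

Extent of reaction ξ = 0.919 × 7.23 = 6.6444 mol/s
Reaction term: ξ·ΔH°_rxn = 6.6444 × -83.6 = -555.47 kJ/s
Sensible, feed 28.2→25 °C: -4.5231 kJ/s
Outlet flows (mol/s): A 0.58563, B 0.58563, C 6.6444
Sensible, products 25→47.5 °C: 36.512 kJ/s
Q = ΔH = -523.48 kJ/s = -523.48 kW
Heat removed = 31409 kJ/min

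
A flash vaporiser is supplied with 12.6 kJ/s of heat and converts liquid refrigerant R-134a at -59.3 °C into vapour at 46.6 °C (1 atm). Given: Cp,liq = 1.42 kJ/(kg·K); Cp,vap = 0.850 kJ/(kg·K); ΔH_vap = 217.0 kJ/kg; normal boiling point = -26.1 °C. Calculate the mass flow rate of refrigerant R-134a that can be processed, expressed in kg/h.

ṁ = 139 kg/h

Δh = 1.42×(-26.1−-59.3) + 217.0 + 0.850×(46.6−-26.1) = 325.94 kJ/kg
Q = 12.6 kJ/s = 12.6 kJ/s = 45360 kJ/h
ṁ = Q/Δh = 45360 / 325.94 = 139.17 kg/h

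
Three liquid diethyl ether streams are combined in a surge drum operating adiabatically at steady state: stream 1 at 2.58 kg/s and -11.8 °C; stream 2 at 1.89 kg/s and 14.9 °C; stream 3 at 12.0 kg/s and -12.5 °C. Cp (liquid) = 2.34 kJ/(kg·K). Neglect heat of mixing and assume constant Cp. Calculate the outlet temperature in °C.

T_out = -9.25 °C

No heat crosses the boundary, so H_out = H_in.
T_out = Σ ṁᵢCp,ᵢTᵢ / Σ ṁᵢCp,ᵢ
      = -356.34 / 38.54 = -9.2461 °C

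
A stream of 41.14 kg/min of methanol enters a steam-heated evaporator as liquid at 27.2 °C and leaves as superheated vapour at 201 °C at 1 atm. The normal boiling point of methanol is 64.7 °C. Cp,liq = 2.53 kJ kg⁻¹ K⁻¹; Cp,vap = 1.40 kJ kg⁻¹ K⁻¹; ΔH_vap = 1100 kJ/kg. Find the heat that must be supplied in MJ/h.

liquid 27.2→64.7 °C: 94.875 kJ/kg
vaporisation at 64.7 °C: 1100 kJ/kg
vapour 64.7→201 °C: 190.82 kJ/kg
Δh = 94.875 + 1100 + 190.82 = 1385.7 kJ/kg
Q = ṁ·Δh = 41.14 kg/min × 1385.7 kJ/kg = 57007 kJ/min
|Q| = 950.12 kW = 3420.4 MJ/h

Q = 3420 MJ/h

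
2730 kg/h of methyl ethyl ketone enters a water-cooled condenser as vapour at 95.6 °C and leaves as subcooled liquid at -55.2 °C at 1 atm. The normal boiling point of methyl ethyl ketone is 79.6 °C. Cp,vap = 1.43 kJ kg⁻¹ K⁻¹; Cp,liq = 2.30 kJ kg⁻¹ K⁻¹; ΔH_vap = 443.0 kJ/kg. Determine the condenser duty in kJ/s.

vapour 95.6→79.6 °C: -22.88 kJ/kg
condensation at 79.6 °C: -443 kJ/kg
liquid 79.6→-55.2 °C: -310.04 kJ/kg
Δh = -22.88 + -443 + -310.04 = -775.92 kJ/kg
Q = ṁ·Δh = 2730 kg/h × -775.92 kJ/kg = -2.1183e+06 kJ/h
|Q| = 588.41 kW

Q_c = 588 kJ/s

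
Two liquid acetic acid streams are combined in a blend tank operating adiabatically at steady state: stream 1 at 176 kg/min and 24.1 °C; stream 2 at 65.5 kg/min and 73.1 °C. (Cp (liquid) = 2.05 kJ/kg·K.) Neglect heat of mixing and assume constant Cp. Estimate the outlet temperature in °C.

T_out = 37.4 °C

No heat crosses the boundary, so H_out = H_in.
Σ ṁᵢCp,ᵢTᵢ = 176×2.05×24.1 + 65.5×2.05×73.1 = 18511
Σ ṁᵢCp,ᵢ = 176×2.05 + 65.5×2.05 = 495.07
T_out = 18511 / 495.07 = 37.39 °C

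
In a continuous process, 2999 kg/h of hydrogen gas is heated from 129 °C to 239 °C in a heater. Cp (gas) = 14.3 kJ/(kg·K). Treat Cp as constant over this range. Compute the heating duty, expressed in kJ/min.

Q = 78600 kJ/min

Q = ṁ·Cp·ΔT = 2999 × 14.3 × (239 − 129) = 4.7174e+06 kJ/h
Converting: 4.7174e+06 / 3600 s = 1310.4 kW
Heating duty = 78624 kJ/min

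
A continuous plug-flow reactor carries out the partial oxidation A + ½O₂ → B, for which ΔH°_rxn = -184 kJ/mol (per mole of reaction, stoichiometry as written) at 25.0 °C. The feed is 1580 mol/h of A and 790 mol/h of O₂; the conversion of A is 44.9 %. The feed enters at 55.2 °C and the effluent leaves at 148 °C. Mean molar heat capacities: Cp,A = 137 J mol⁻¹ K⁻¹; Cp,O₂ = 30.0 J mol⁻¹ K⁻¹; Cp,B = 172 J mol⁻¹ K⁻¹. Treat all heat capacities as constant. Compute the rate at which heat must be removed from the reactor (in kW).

Extent of reaction ξ = 0.449 × 1580 = 709.42 mol/h
Reaction term: ξ·ΔH°_rxn = 709.42 × -184 = -130530 kJ/h
Sensible, feed 55.2→25 °C: -7252.8 kJ/h
Outlet flows (mol/h): A 870.58, O₂ 435.29, B 709.42
Sensible, products 25→148 °C: 31285 kJ/h
Q = ΔH = -106500 kJ/h = -29.584 kW
Heat removed = 29.584 kW

Q_out = 29.6 kW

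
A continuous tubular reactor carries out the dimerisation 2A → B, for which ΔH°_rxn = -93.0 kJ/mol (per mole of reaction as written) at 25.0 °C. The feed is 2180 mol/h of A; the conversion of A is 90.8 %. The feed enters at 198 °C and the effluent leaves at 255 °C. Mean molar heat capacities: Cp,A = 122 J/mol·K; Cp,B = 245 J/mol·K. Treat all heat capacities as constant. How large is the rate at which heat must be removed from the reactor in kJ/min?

Q_out = 1280 kJ/min

Extent of reaction ξ = 0.908 × 2180 / 2 = 989.72 mol/h
Reaction term: ξ·ΔH°_rxn = 989.72 × -93.0 = -92044 kJ/h
Sensible, feed 198→25 °C: -46011 kJ/h
Outlet flows (mol/h): A 200.56, B 989.72
Sensible, products 25→255 °C: 61398 kJ/h
Q = ΔH = -76657 kJ/h = -21.294 kW
Heat removed = 1277.6 kJ/min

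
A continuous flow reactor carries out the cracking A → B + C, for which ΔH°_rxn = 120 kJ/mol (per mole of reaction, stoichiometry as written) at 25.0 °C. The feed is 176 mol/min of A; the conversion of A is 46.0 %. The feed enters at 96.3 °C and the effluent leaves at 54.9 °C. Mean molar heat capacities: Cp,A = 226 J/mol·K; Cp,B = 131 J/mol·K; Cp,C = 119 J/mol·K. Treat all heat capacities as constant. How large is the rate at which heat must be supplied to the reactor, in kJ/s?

Q_in = 135 kJ/s

Extent of reaction ξ = 0.460 × 176 = 80.96 mol/min
Reaction term: ξ·ΔH°_rxn = 80.96 × 120 = 9715.2 kJ/min
Sensible, feed 96.3→25 °C: -2836 kJ/min
Outlet flows (mol/min): A 95.04, B 80.96, C 80.96
Sensible, products 25→54.9 °C: 1247.4 kJ/min
Q = ΔH = 8126.6 kJ/min = 135.44 kW
Heat supplied = 135.44 kJ/s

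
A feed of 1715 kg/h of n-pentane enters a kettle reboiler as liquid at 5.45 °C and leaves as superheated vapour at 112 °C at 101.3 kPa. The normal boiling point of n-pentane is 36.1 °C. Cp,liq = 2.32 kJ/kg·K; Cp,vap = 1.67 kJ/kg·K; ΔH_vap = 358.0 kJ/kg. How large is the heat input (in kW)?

liquid 5.45→36.1 °C: 71.108 kJ/kg
vaporisation at 36.1 °C: 358 kJ/kg
vapour 36.1→112 °C: 126.75 kJ/kg
Δh = 71.108 + 358 + 126.75 = 555.86 kJ/kg
Q = ṁ·Δh = 1715 kg/h × 555.86 kJ/kg = 953300 kJ/h
|Q| = 264.81 kW

Q = 265 kW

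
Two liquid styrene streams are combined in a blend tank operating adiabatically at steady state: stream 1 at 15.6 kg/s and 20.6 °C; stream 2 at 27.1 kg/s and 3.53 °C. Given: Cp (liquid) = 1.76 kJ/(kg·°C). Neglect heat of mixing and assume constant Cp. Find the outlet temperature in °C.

Energy balance with Q = 0: Σ ṁᵢCp,ᵢ(T_out − Tᵢ) = 0
Σ ṁᵢCp,ᵢTᵢ = 15.6×1.76×20.6 + 27.1×1.76×3.53 = 733.96
Σ ṁᵢCp,ᵢ = 15.6×1.76 + 27.1×1.76 = 75.152
T_out = 733.96 / 75.152 = 9.7663 °C

T_out = 9.77 °C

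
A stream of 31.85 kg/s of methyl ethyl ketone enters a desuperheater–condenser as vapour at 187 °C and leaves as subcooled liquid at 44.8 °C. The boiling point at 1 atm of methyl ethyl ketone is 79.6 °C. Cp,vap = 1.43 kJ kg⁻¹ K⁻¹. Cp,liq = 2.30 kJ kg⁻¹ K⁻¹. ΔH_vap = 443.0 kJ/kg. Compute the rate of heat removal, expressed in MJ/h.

vapour 187→79.6 °C: -153.58 kJ/kg
condensation at 79.6 °C: -443 kJ/kg
liquid 79.6→44.8 °C: -80.04 kJ/kg
Δh = -153.58 + -443 + -80.04 = -676.62 kJ/kg
Q = ṁ·Δh = 31.85 kg/s × -676.62 kJ/kg = -21550 kJ/s
|Q| = 21550 kW = 77581 MJ/h

Q_c = 77600 MJ/h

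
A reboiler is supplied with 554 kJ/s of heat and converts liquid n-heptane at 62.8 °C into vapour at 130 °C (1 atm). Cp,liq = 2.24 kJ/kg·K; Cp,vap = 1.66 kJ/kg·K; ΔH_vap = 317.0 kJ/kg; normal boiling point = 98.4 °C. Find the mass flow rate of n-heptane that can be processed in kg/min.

ṁ = 74.0 kg/min

Δh = 2.24×(98.4−62.8) + 317.0 + 1.66×(130−98.4) = 449.2 kJ/kg
Q = 554 kJ/s = 554 kJ/s = 33240 kJ/min
ṁ = Q/Δh = 33240 / 449.2 = 73.998 kg/min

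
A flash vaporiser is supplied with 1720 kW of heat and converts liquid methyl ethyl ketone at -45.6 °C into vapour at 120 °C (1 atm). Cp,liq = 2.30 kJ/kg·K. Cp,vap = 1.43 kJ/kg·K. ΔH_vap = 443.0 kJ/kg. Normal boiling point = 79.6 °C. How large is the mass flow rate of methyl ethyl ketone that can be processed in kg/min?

Δh = 2.30×(79.6−-45.6) + 443.0 + 1.43×(120−79.6) = 788.73 kJ/kg
Q = 1720 kW = 1720 kJ/s = 103200 kJ/min
ṁ = Q/Δh = 103200 / 788.73 = 130.84 kg/min

ṁ = 131 kg/min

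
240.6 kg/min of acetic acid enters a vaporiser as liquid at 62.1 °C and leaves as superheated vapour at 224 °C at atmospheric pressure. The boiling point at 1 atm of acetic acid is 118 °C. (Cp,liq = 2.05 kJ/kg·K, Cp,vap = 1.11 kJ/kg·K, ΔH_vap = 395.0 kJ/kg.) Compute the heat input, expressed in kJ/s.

Q = 2520 kJ/s

liquid 62.1→118 °C: 114.59 kJ/kg
vaporisation at 118 °C: 395 kJ/kg
vapour 118→224 °C: 117.66 kJ/kg
Δh = 114.59 + 395 + 117.66 = 627.25 kJ/kg
Q = ṁ·Δh = 240.6 kg/min × 627.25 kJ/kg = 150920 kJ/min
|Q| = 2515.3 kW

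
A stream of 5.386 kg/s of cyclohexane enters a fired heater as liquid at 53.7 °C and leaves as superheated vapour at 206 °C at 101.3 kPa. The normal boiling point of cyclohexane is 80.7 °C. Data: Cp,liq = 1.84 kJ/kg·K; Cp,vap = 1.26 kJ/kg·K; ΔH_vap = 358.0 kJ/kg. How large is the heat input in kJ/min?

liquid 53.7→80.7 °C: 49.68 kJ/kg
vaporisation at 80.7 °C: 358 kJ/kg
vapour 80.7→206 °C: 157.88 kJ/kg
Δh = 49.68 + 358 + 157.88 = 565.56 kJ/kg
Q = ṁ·Δh = 5.386 kg/s × 565.56 kJ/kg = 3046.1 kJ/s
|Q| = 3046.1 kW = 182770 kJ/min

Q = 183000 kJ/min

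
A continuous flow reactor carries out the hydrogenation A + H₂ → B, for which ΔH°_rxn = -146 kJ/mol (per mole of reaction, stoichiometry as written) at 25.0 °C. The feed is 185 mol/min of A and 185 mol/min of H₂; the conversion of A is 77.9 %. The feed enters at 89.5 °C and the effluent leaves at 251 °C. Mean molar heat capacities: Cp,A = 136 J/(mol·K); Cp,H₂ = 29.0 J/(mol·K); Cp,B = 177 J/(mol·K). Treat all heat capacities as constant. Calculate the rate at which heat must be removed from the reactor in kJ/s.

Q_out = 262 kJ/s

Extent of reaction ξ = 0.779 × 185 = 144.12 mol/min
Reaction term: ξ·ΔH°_rxn = 144.12 × -146 = -21041 kJ/min
Sensible, feed 89.5→25 °C: -1968.9 kJ/min
Outlet flows (mol/min): A 40.885, H₂ 40.885, B 144.12
Sensible, products 25→251 °C: 7289.5 kJ/min
Q = ΔH = -15720 kJ/min = -262 kW
Heat removed = 262 kJ/s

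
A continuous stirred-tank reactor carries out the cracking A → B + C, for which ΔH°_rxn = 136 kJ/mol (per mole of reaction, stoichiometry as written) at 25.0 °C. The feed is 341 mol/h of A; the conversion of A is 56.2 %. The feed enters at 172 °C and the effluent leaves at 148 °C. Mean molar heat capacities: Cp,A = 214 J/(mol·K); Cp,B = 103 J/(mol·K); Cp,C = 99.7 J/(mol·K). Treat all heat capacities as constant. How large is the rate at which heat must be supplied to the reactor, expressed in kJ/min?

Q_in = 401 kJ/min

Extent of reaction ξ = 0.562 × 341 = 191.64 mol/h
Reaction term: ξ·ΔH°_rxn = 191.64 × 136 = 26063 kJ/h
Sensible, feed 172→25 °C: -10727 kJ/h
Outlet flows (mol/h): A 149.36, B 191.64, C 191.64
Sensible, products 25→148 °C: 8709.4 kJ/h
Q = ΔH = 24046 kJ/h = 6.6793 kW
Heat supplied = 400.76 kJ/min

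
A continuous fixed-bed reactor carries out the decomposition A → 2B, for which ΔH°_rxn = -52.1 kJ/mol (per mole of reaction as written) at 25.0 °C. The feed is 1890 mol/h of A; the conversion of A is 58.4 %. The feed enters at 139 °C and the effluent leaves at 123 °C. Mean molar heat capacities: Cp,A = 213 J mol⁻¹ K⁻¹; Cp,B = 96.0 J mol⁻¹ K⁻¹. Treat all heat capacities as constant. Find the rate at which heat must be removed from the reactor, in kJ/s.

Extent of reaction ξ = 0.584 × 1890 = 1103.8 mol/h
Reaction term: ξ·ΔH°_rxn = 1103.8 × -52.1 = -57506 kJ/h
Sensible, feed 139→25 °C: -45893 kJ/h
Outlet flows (mol/h): A 786.24, B 2207.5
Sensible, products 25→123 °C: 37180 kJ/h
Q = ΔH = -66219 kJ/h = -18.394 kW
Heat removed = 18.394 kJ/s

Q_out = 18.4 kJ/s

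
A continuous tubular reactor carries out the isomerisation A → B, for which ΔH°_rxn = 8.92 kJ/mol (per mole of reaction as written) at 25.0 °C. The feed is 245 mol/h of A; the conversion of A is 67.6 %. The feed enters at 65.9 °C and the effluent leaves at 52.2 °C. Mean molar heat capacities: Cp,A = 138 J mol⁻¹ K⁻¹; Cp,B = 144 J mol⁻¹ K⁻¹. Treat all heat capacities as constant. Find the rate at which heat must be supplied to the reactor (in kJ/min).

Extent of reaction ξ = 0.676 × 245 = 165.62 mol/h
Reaction term: ξ·ΔH°_rxn = 165.62 × 8.92 = 1477.3 kJ/h
Sensible, feed 65.9→25 °C: -1382.8 kJ/h
Outlet flows (mol/h): A 79.38, B 165.62
Sensible, products 25→52.2 °C: 946.66 kJ/h
Q = ΔH = 1041.2 kJ/h = 0.28921 kW
Heat supplied = 17.353 kJ/min

Q_in = 17.4 kJ/min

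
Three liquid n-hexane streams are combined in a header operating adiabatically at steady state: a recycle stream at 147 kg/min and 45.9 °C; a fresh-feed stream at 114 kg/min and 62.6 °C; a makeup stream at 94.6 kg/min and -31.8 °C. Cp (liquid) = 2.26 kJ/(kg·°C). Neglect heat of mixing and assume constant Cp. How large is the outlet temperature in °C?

T_out = 30.6 °C

Adiabatic, steady state ⇒ Σ ṁᵢCp,ᵢ(T_out − Tᵢ) = 0
T_out = Σ ṁᵢCp,ᵢTᵢ / Σ ṁᵢCp,ᵢ
      = 24578 / 803.66 = 30.583 °C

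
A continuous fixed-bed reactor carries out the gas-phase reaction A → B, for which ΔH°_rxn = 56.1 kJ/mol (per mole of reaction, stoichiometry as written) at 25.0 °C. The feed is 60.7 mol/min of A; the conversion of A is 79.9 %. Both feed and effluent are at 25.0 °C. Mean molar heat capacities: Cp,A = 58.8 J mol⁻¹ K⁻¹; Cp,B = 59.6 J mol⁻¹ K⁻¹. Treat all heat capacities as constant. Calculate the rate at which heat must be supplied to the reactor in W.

Q_in = 45300 W

Extent of reaction ξ = 0.799 × 60.7 = 48.499 mol/min
Reaction term: ξ·ΔH°_rxn = 48.499 × 56.1 = 2720.8 kJ/min
Q = ΔH = 2720.8 kJ/min = 45.347 kW
Heat supplied = 45347 W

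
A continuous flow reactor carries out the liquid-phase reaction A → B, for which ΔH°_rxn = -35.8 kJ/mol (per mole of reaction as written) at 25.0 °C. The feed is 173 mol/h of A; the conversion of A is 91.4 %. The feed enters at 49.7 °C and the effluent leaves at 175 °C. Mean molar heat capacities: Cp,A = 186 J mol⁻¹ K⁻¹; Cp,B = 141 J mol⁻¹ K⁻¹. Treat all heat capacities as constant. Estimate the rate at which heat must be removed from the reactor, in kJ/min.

Extent of reaction ξ = 0.914 × 173 = 158.12 mol/h
Reaction term: ξ·ΔH°_rxn = 158.12 × -35.8 = -5660.8 kJ/h
Sensible, feed 49.7→25 °C: -794.8 kJ/h
Outlet flows (mol/h): A 14.878, B 158.12
Sensible, products 25→175 °C: 3759.4 kJ/h
Q = ΔH = -2696.2 kJ/h = -0.74894 kW
Heat removed = 44.936 kJ/min

Q_out = 44.9 kJ/min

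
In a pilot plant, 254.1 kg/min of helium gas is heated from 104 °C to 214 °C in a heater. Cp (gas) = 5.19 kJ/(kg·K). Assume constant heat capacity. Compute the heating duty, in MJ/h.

Q = 8700 MJ/h

Q = ṁ·Cp·ΔT = 254.1 × 5.19 × (214 − 104) = 145070 kJ/min
Converting: 145070 / 60 s = 2417.8 kW
Heating duty = 8703.9 MJ/h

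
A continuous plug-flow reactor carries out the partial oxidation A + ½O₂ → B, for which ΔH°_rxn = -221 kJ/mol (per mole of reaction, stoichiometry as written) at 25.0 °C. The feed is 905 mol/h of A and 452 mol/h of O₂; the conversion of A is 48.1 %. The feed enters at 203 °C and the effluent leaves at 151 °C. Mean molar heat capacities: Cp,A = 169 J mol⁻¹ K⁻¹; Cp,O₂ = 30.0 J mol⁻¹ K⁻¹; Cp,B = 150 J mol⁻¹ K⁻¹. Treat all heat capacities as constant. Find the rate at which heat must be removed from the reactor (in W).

Extent of reaction ξ = 0.481 × 905 = 435.31 mol/h
Reaction term: ξ·ΔH°_rxn = 435.31 × -221 = -96202 kJ/h
Sensible, feed 203→25 °C: -29638 kJ/h
Outlet flows (mol/h): A 469.69, O₂ 234.35, B 435.31
Sensible, products 25→151 °C: 19115 kJ/h
Q = ΔH = -106730 kJ/h = -29.646 kW
Heat removed = 29646 W

Q_out = 29600 W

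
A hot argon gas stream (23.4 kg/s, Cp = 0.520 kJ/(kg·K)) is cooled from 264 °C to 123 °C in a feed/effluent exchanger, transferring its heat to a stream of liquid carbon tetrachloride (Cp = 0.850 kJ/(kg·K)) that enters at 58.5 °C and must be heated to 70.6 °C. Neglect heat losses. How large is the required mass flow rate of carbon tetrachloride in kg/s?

Heat released by hot stream: Q = 23.4 × 0.520 × (264 − 123) = 1715.7 kJ/s
Energy balance on cold side (adiabatic exchanger): Q = ṁ_c·Cp_c·(T_c,out − T_c,in)
ṁ_c = 1715.7 / [0.850 × (70.6 − 58.5)] = 166.81 kg/s

ṁ_c = 167 kg/s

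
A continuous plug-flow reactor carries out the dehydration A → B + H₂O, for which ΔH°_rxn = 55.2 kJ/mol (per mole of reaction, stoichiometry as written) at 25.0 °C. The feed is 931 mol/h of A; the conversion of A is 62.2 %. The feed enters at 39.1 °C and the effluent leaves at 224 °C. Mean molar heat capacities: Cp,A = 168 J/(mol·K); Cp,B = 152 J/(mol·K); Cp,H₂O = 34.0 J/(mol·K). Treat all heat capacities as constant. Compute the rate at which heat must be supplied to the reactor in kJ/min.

Extent of reaction ξ = 0.622 × 931 = 579.08 mol/h
Reaction term: ξ·ΔH°_rxn = 579.08 × 55.2 = 31965 kJ/h
Sensible, feed 39.1→25 °C: -2205.4 kJ/h
Outlet flows (mol/h): A 351.92, B 579.08, H₂O 579.08
Sensible, products 25→224 °C: 33199 kJ/h
Q = ΔH = 62959 kJ/h = 17.489 kW
Heat supplied = 1049.3 kJ/min

Q_in = 1050 kJ/min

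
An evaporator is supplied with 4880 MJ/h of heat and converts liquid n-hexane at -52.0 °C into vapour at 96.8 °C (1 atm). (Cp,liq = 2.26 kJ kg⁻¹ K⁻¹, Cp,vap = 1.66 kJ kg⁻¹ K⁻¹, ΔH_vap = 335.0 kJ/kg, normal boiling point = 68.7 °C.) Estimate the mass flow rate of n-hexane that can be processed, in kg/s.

Δh = 2.26×(68.7−-52.0) + 335.0 + 1.66×(96.8−68.7) = 654.43 kJ/kg
Q = 4880 MJ/h = 1355.6 kJ/s = 1355.6 kJ/s
ṁ = Q/Δh = 1355.6 / 654.43 = 2.0714 kg/s

ṁ = 2.07 kg/s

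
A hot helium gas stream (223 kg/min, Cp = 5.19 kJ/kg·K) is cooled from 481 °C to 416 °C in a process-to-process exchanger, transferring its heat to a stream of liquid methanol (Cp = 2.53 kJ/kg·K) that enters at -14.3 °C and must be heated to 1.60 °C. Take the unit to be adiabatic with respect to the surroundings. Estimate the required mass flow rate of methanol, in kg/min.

Heat released by hot stream: Q = 223 × 5.19 × (481 − 416) = 75229 kJ/min
Energy balance on cold side (adiabatic exchanger): Q = ṁ_c·Cp_c·(T_c,out − T_c,in)
ṁ_c = 75229 / [2.53 × (1.60 − -14.3)] = 1870.1 kg/min

ṁ_c = 1870 kg/min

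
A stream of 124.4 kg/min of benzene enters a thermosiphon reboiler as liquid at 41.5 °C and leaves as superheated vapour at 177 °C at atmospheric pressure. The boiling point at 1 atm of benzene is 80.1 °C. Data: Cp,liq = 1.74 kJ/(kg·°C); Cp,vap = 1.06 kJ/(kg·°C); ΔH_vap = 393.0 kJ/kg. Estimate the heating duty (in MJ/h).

liquid 41.5→80.1 °C: 67.164 kJ/kg
vaporisation at 80.1 °C: 393 kJ/kg
vapour 80.1→177 °C: 102.71 kJ/kg
Δh = 67.164 + 393 + 102.71 = 562.88 kJ/kg
Q = ṁ·Δh = 124.4 kg/min × 562.88 kJ/kg = 70022 kJ/min
|Q| = 1167 kW = 4201.3 MJ/h

Q = 4200 MJ/h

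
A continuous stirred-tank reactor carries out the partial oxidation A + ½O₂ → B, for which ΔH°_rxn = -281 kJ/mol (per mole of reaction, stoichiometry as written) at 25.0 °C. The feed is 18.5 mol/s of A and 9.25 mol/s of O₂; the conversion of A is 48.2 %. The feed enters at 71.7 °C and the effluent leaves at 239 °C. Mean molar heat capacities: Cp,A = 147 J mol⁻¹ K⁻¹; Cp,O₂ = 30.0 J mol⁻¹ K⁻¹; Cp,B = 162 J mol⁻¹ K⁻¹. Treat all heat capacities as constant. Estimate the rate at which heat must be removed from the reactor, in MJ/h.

Q_out = 7220 MJ/h

Extent of reaction ξ = 0.482 × 18.5 = 8.917 mol/s
Reaction term: ξ·ΔH°_rxn = 8.917 × -281 = -2505.7 kJ/s
Sensible, feed 71.7→25 °C: -139.96 kJ/s
Outlet flows (mol/s): A 9.583, O₂ 4.7915, B 8.917
Sensible, products 25→239 °C: 641.36 kJ/s
Q = ΔH = -2004.3 kJ/s = -2004.3 kW
Heat removed = 7215.4 MJ/h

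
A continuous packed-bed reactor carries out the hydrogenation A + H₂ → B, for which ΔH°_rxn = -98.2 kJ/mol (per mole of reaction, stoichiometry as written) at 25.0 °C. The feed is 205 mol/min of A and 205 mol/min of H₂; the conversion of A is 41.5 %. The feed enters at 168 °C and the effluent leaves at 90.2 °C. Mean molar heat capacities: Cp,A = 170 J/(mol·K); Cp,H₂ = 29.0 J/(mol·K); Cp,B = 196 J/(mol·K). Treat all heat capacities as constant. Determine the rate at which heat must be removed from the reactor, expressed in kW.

Extent of reaction ξ = 0.415 × 205 = 85.075 mol/min
Reaction term: ξ·ΔH°_rxn = 85.075 × -98.2 = -8354.4 kJ/min
Sensible, feed 168→25 °C: -5833.7 kJ/min
Outlet flows (mol/min): A 119.92, H₂ 119.92, B 85.075
Sensible, products 25→90.2 °C: 2643.2 kJ/min
Q = ΔH = -11545 kJ/min = -192.41 kW
Heat removed = 192.41 kW

Q_out = 192 kW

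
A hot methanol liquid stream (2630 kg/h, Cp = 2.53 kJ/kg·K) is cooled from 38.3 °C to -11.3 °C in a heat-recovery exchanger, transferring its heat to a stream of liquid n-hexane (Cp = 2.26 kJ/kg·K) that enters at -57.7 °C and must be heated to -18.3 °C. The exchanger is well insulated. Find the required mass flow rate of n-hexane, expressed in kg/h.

Heat released by hot stream: Q = 2630 × 2.53 × (38.3 − -11.3) = 330030 kJ/h
Energy balance on cold side (adiabatic exchanger): Q = ṁ_c·Cp_c·(T_c,out − T_c,in)
ṁ_c = 330030 / [2.26 × (-18.3 − -57.7)] = 3706.4 kg/h

ṁ_c = 3710 kg/h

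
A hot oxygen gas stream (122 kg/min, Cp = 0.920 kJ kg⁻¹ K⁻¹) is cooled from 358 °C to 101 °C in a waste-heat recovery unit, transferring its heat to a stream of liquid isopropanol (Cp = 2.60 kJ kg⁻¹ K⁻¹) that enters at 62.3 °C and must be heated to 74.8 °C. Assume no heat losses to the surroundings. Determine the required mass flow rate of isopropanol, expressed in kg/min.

ṁ_c = 888 kg/min

Heat released by hot stream: Q = 122 × 0.920 × (358 − 101) = 28846 kJ/min
Energy balance on cold side (adiabatic exchanger): Q = ṁ_c·Cp_c·(T_c,out − T_c,in)
ṁ_c = 28846 / [2.60 × (74.8 − 62.3)] = 887.56 kg/min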